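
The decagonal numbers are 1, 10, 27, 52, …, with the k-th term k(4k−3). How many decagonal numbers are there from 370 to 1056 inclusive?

The n-th decagonal number is n(4n−3).
Smallest index with value ≥ 370: n = 10 (giving 370).
Largest index with value ≤ 1056: n = 16 (giving 976).
Indices 10 through 16: 7 terms.

7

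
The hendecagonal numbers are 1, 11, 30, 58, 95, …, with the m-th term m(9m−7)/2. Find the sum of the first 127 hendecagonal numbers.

Σ i(9i−7)/2 = (9Σi² − 7Σi) / 2 over i = 1..127.
Σi = 8128 and Σi² = 690880.
(9·690880 − 7·8128) / 2 = 6161024/2 = 3080512.

3080512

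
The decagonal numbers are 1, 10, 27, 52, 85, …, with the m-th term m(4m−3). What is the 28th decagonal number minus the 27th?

217

Consecutive decagonal numbers differ by 8n − 7: here 8·28 − 7 = 217.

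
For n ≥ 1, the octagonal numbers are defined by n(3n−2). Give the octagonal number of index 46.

6256

The 46th octagonal number is n(3n−2) with n = 46.
46·(3·46 − 2) = 46·136 = 6256.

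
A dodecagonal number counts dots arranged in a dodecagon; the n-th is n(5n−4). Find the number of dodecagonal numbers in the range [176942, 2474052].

The n-th dodecagonal number is n(5n−4).
Smallest index with value ≥ 176942: n = 189 (giving 177849).
Largest index with value ≤ 2474052: n = 703 (giving 2468233).
Indices 189 through 703: 515 terms.

515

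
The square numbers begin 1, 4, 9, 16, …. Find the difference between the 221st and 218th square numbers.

1317

221² = 48841 and 218² = 47524.
Difference: 48841 − 47524 = 1317.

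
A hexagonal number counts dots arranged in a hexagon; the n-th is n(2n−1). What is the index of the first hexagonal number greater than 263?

12

Solve n(2n−1) > 263 for integer n.
The largest n with value ≤ 263 is 11 (since 231 ≤ 263 < 276), so the first above is n = 12, value 276.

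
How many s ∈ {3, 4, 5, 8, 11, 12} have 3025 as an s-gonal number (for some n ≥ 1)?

s = 3: P(3, 77) = 3003 and P(3, 78) = 3081; 3025 is not s-gonal.
s = 4: P(4, 55) = 3025. ✓
s = 5: P(5, 45) = 3015 and P(5, 46) = 3151; 3025 is not s-gonal.
s = 8: P(8, 32) = 3008 and P(8, 33) = 3201; 3025 is not s-gonal.
s = 11: P(11, 26) = 2951 and P(11, 27) = 3186; 3025 is not s-gonal.
s = 12: P(12, 25) = 3025. ✓
Hits: s ∈ {4, 12} → 2.

2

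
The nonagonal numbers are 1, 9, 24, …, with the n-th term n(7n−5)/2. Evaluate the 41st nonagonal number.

5781

The 41st nonagonal number is n(7n−5)/2 with n = 41.
41·(7·41 − 5)/2 = 41·282/2 = 41·141 = 5781.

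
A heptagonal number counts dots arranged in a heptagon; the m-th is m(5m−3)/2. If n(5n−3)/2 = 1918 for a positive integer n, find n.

28

Set n(5n−3)/2 = 1918, giving 5n² − 3n − 3836 = 0.
So n = (3 + 277) / 10 = 280/10 = 28.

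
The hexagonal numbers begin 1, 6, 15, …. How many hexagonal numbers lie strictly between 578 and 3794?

26

The n-th hexagonal number is n(2n−1).
Smallest index with value > 578: n = 18 (giving 630).
Largest index with value < 3794: n = 43 (giving 3655).
Indices 18 through 43: 26 terms.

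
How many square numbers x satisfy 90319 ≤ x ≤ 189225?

The n-th square number is n².
Smallest index with value ≥ 90319: n = 301 (giving 90601).
Largest index with value ≤ 189225: n = 435 (giving 189225).
Indices 301 through 435: 135 terms.

135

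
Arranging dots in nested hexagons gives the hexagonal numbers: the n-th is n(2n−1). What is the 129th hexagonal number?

The 129th hexagonal number is n(2n−1) with n = 129.
129·(2·129 − 1) = 129·257 = 33153.

33153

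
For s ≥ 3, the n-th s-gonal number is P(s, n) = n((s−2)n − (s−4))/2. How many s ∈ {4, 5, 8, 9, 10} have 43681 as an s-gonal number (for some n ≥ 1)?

2

s = 4: P(4, 209) = 43681. ✓
s = 5: P(5, 170) = 43265 and P(5, 171) = 43776; 43681 is not s-gonal.
s = 8: P(8, 121) = 43681. ✓
s = 9: P(9, 112) = 43624 and P(9, 113) = 44409; 43681 is not s-gonal.
s = 10: P(10, 104) = 42952 and P(10, 105) = 43785; 43681 is not s-gonal.
Hits: s ∈ {4, 8} → 2.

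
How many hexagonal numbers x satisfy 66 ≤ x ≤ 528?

The n-th hexagonal number is n(2n−1).
Smallest index with value ≥ 66: n = 6 (giving 66).
Largest index with value ≤ 528: n = 16 (giving 496).
Indices 6 through 16: 11 terms.

11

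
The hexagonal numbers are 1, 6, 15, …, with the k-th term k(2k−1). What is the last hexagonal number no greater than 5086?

4950

Solve n(2n−1) ≤ 5086 for integer n.
n = 50 gives 4950 ≤ 5086, while n = 51 gives 5151 > 5086; so the answer is 4950.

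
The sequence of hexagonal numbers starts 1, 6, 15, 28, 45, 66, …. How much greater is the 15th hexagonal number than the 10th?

245

15·(2·15 − 1) = 435 and 10·(2·10 − 1) = 190.
Difference: 435 − 190 = 245.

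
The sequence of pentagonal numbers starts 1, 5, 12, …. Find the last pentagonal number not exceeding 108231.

107602

Solve n(3n−1)/2 ≤ 108231 for integer n.
n = 268 gives 107602 ≤ 108231, while n = 269 gives 108407 > 108231; so the answer is 107602.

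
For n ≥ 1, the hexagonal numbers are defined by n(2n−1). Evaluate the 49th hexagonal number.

4753

The 49th hexagonal number is n(2n−1) with n = 49.
49·(2·49 − 1) = 49·97 = 4753.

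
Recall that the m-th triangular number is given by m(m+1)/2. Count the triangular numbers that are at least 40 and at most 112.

The n-th triangular number is n(n+1)/2.
Smallest index with value ≥ 40: n = 9 (giving 45).
Largest index with value ≤ 112: n = 14 (giving 105).
Indices 9 through 14: 6 terms.

6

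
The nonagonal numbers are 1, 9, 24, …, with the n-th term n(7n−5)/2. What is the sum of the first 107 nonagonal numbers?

1434870

Σ i(7i−5)/2 = (7Σi² − 5Σi) / 2 over i = 1..107.
Σi = 5778 and Σi² = 414090.
(7·414090 − 5·5778) / 2 = 2869740/2 = 1434870.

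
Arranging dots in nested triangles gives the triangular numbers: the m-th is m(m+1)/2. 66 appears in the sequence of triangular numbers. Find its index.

11

Set n(n+1)/2 = 66, giving n² + n − 132 = 0.
The discriminant is 1 + 8·66 = 529, and √529 = 23.
So n = (-1 + 23) / 2 = 22/2 = 11.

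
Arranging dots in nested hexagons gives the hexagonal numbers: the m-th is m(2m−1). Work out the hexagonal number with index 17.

17·(2·17 − 1) = 17·33 = 561.

561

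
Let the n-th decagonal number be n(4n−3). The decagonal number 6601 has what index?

Set n(4n−3) = 6601, giving 4n² − 3n − 6601 = 0.
The discriminant is 9 + 16·6601 = 105625, and √105625 = 325.
So n = (3 + 325) / 8 = 328/8 = 41.
Check: 41·(4·41 − 3) = 6601. ✓

41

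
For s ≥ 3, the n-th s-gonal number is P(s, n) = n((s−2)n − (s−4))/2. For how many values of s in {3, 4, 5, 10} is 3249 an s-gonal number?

s = 3: P(3, 80) = 3240 and P(3, 81) = 3321; 3249 is not s-gonal.
s = 4: P(4, 57) = 3249. ✓
s = 5: P(5, 46) = 3151 and P(5, 47) = 3290; 3249 is not s-gonal.
s = 10: P(10, 28) = 3052 and P(10, 29) = 3277; 3249 is not s-gonal.
Hits: s ∈ {4} → 1.

1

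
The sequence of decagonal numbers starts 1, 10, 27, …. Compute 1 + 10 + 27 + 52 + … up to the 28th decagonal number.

29638

Σ i(4i−3) = 4Σi² − 3Σi over i = 1..28.
Σi = 406 and Σi² = 7714.
4·7714 − 3·406 = 29638.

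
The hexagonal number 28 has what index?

Set n(2n−1) = 28, giving 2n² − n − 28 = 0.
The discriminant is 1 + 8·28 = 225, and √225 = 15.
So n = (1 + 15) / 4 = 16/4 = 4.
Check: 4·(2·4 − 1) = 28. ✓

4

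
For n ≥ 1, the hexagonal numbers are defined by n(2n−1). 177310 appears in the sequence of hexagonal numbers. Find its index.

Set n(2n−1) = 177310, giving 2n² − n − 177310 = 0.
The discriminant is 1 + 8·177310 = 1418481, and √1418481 = 1191.
So n = (1 + 1191) / 4 = 1192/4 = 298.

298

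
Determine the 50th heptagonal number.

50·(5·50 − 3)/2 = 50·247/2 = 6175.

6175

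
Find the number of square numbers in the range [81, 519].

The n-th square number is n².
Smallest index with value ≥ 81: n = 9 (giving 81).
Largest index with value ≤ 519: n = 22 (giving 484).
Indices 9 through 22: 14 terms.

14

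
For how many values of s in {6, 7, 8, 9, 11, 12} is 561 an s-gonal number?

s = 6: P(6, 17) = 561. ✓
s = 7: P(7, 15) = 540 and P(7, 16) = 616; 561 is not s-gonal.
s = 8: P(8, 14) = 560 and P(8, 15) = 645; 561 is not s-gonal.
s = 9: P(9, 13) = 559 and P(9, 14) = 651; 561 is not s-gonal.
s = 11: P(11, 11) = 506 and P(11, 12) = 606; 561 is not s-gonal.
s = 12: P(12, 11) = 561. ✓
Hits: s ∈ {6, 12} → 2.

2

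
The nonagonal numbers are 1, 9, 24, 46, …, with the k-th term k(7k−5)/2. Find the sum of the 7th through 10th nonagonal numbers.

Σ i(7i−5)/2 = (7Σi² − 5Σi) / 2 over i = 7..10.
Σi = 55 − 21 = 34 and Σi² = 385 − 91 = 294.
(7·294 − 5·34) / 2 = 1888/2 = 944.

944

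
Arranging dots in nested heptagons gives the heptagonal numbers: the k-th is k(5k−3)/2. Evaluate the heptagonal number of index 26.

1651

The 26th heptagonal number is n(5n−3)/2 with n = 26.
26·(5·26 − 3)/2 = 26·127/2 = 1651.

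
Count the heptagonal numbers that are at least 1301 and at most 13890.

The n-th heptagonal number is n(5n−3)/2.
Smallest index with value ≥ 1301: n = 24 (giving 1404).
Largest index with value ≤ 13890: n = 74 (giving 13579).
Indices 24 through 74: 51 terms.

51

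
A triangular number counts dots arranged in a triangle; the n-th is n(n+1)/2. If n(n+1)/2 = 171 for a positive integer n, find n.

18

Set n(n+1)/2 = 171, giving n² + n − 342 = 0.
So n = (-1 + 37) / 2 = 36/2 = 18.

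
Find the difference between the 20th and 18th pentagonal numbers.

113

20·(3·20 − 1)/2 = 590 and 18·(3·18 − 1)/2 = 477.
Difference: 590 − 477 = 113.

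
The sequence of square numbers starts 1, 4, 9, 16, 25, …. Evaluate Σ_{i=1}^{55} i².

56980

Σ_{i=1}^{55} i² = 55·56·111/6 = 56980.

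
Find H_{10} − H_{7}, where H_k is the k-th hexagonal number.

10·(2·10 − 1) = 190 and 7·(2·7 − 1) = 91.
Difference: 190 − 91 = 99.

99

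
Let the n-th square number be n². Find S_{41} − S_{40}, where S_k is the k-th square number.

n² − (n−1)² = 2n − 1, so 41² − 40² = 2·41 − 1 = 81.

81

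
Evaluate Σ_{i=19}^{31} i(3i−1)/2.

12298

Σ i(3i−1)/2 = (3Σi² − Σi) / 2 over i = 19..31.
Σi = 496 − 171 = 325 and Σi² = 10416 − 2109 = 8307.
(3·8307 − 1·325) / 2 = 24596/2 = 12298.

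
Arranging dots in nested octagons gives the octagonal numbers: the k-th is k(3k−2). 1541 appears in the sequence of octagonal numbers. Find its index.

Set n(3n−2) = 1541, giving 3n² − 2n − 1541 = 0.
The discriminant is 4 + 12·1541 = 18496, and √18496 = 136.
So n = (2 + 136) / 6 = 138/6 = 23.

23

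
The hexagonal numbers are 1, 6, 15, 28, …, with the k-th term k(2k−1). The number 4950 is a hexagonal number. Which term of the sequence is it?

50

Set n(2n−1) = 4950, giving 2n² − n − 4950 = 0.
So n = (1 + 199) / 4 = 200/4 = 50.
Check: 50·(2·50 − 1) = 4950. ✓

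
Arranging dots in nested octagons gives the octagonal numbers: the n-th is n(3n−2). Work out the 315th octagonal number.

315·(3·315 − 2) = 315·943 = 297045.

297045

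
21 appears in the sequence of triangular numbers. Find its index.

6

Set n(n+1)/2 = 21, giving n² + n − 42 = 0.
The discriminant is 1 + 8·21 = 169, and √169 = 13.
So n = (-1 + 13) / 2 = 12/2 = 6.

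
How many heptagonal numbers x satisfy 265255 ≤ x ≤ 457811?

The n-th heptagonal number is n(5n−3)/2.
Smallest index with value ≥ 265255: n = 327 (giving 266832).
Largest index with value ≤ 457811: n = 428 (giving 457318).
Indices 327 through 428: 102 terms.

102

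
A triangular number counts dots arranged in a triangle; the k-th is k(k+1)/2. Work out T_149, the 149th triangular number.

The 149th triangular number is n(n+1)/2 with n = 149.
149·150/2 = 22350/2 = 11175.

11175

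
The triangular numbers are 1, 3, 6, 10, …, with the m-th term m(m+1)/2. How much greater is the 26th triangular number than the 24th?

51

26·27/2 = 351 and 24·25/2 = 300.
Difference: 351 − 300 = 51.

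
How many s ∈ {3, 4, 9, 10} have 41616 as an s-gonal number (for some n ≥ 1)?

2

s = 3: P(3, 288) = 41616. ✓
s = 4: P(4, 204) = 41616. ✓
s = 9: P(9, 109) = 41311 and P(9, 110) = 42075; 41616 is not s-gonal.
s = 10: P(10, 102) = 41310 and P(10, 103) = 42127; 41616 is not s-gonal.
Hits: s ∈ {3, 4} → 2.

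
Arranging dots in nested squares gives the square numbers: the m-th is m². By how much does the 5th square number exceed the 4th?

n² − (n−1)² = 2n − 1, so 5² − 4² = 2·5 − 1 = 9.

9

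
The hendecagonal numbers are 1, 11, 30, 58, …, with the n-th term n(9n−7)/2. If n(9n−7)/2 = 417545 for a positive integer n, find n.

Set n(9n−7)/2 = 417545, giving 9n² − 7n − 835090 = 0.
The discriminant is 49 + 72·417545 = 30063289, and √30063289 = 5483.
So n = (7 + 5483) / 18 = 5490/18 = 305.
Check: 305·(9·305 − 7)/2 = 417545. ✓

305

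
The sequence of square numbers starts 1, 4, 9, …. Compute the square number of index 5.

The 5th square number is n² with n = 5.
5² = 25.

25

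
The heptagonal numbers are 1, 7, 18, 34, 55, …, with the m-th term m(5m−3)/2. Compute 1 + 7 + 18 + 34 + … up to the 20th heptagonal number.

Σ i(5i−3)/2 = (5Σi² − 3Σi) / 2 over i = 1..20.
Σi = 210 and Σi² = 2870.
(5·2870 − 3·210) / 2 = 13720/2 = 6860.

6860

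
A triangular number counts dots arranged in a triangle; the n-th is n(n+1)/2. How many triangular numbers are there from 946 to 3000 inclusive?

The n-th triangular number is n(n+1)/2.
Smallest index with value ≥ 946: n = 43 (giving 946).
Largest index with value ≤ 3000: n = 76 (giving 2926).
Indices 43 through 76: 34 terms.

34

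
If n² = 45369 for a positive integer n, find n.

213

We need n² = 45369, so n = √45369 = 213.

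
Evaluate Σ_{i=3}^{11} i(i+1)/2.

282

Σ i(i+1)/2 = (Σi² + Σi) / 2 over i = 3..11.
Σi = 66 − 3 = 63 and Σi² = 506 − 5 = 501.
(1·501 + 1·63) / 2 = 564/2 = 282.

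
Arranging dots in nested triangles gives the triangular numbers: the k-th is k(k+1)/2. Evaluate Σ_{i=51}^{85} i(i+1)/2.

83895

Σ i(i+1)/2 = (Σi² + Σi) / 2 over i = 51..85.
Σi = 3655 − 1275 = 2380 and Σi² = 208335 − 42925 = 165410.
(1·165410 + 1·2380) / 2 = 167790/2 = 83895.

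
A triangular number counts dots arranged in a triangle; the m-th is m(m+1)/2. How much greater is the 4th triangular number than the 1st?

9

4·5/2 = 10 and 1·2/2 = 1.
Difference: 10 − 1 = 9.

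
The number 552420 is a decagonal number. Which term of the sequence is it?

372

Set n(4n−3) = 552420, giving 4n² − 3n − 552420 = 0.
The discriminant is 9 + 16·552420 = 8838729, and √8838729 = 2973.
So n = (3 + 2973) / 8 = 2976/8 = 372.
Check: 372·(4·372 − 3) = 552420. ✓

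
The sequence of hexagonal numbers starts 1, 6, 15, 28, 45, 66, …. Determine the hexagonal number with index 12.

276

The 12th hexagonal number is n(2n−1) with n = 12.
12·(2·12 − 1) = 12·23 = 276.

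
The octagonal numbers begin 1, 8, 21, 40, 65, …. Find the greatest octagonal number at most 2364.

Solve n(3n−2) ≤ 2364 for integer n.
n = 28 gives 2296 ≤ 2364, while n = 29 gives 2465 > 2364; so the answer is 2296.

2296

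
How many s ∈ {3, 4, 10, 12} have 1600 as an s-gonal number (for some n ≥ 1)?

s = 3: P(3, 56) = 1596 and P(3, 57) = 1653; 1600 is not s-gonal.
s = 4: P(4, 40) = 1600. ✓
s = 10: P(10, 20) = 1540 and P(10, 21) = 1701; 1600 is not s-gonal.
s = 12: P(12, 18) = 1548 and P(12, 19) = 1729; 1600 is not s-gonal.
Hits: s ∈ {4} → 1.

1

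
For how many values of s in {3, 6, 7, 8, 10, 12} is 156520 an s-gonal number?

s = 3: P(3, 559) = 156520. ✓
s = 6: P(6, 280) = 156520. ✓
s = 7: P(7, 250) = 155875 and P(7, 251) = 157126; 156520 is not s-gonal.
s = 8: P(8, 228) = 155496 and P(8, 229) = 156865; 156520 is not s-gonal.
s = 10: P(10, 198) = 156222 and P(10, 199) = 157807; 156520 is not s-gonal.
s = 12: P(12, 177) = 155937 and P(12, 178) = 157708; 156520 is not s-gonal.
Hits: s ∈ {3, 6} → 2.

2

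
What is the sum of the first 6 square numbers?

91

Σ_{i=1}^{6} i² = 6·7·13/6 = 91.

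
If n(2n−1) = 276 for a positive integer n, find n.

12

Set n(2n−1) = 276, giving 2n² − n − 276 = 0.
So n = (1 + 47) / 4 = 48/4 = 12.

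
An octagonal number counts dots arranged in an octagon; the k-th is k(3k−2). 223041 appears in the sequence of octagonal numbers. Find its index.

273

Set n(3n−2) = 223041, giving 3n² − 2n − 223041 = 0.
The discriminant is 4 + 12·223041 = 2676496, and √2676496 = 1636.
So n = (2 + 1636) / 6 = 1638/6 = 273.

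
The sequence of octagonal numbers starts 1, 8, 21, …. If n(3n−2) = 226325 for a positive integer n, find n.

Set n(3n−2) = 226325, giving 3n² − 2n − 226325 = 0.
So n = (2 + 1648) / 6 = 1650/6 = 275.
Check: 275·(3·275 − 2) = 226325. ✓

275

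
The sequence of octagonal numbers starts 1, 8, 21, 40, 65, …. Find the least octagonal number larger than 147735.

148741

Solve n(3n−2) > 147735 for integer n.
The largest n with value ≤ 147735 is 222 (since 147408 ≤ 147735 < 148741), so the first above is n = 223, value 148741.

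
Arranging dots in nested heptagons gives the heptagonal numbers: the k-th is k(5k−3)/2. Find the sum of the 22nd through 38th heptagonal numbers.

Σ i(5i−3)/2 = (5Σi² − 3Σi) / 2 over i = 22..38.
Σi = 741 − 231 = 510 and Σi² = 19019 − 3311 = 15708.
(5·15708 − 3·510) / 2 = 77010/2 = 38505.

38505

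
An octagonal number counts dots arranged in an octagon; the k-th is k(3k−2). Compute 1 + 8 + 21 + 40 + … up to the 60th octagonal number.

Σ i(3i−2) = 3Σi² − 2Σi over i = 1..60.
Σi = 1830 and Σi² = 73810.
3·73810 − 2·1830 = 217770.

217770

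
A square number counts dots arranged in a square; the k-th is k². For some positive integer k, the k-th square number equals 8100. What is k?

We need n² = 8100, so n = √8100 = 90.
Check: 90² = 8100. ✓

90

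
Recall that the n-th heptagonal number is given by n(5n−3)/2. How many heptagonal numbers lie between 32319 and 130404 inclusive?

The n-th heptagonal number is n(5n−3)/2.
Smallest index with value ≥ 32319: n = 114 (giving 32319).
Largest index with value ≤ 130404: n = 228 (giving 129618).
Indices 114 through 228: 115 terms.

115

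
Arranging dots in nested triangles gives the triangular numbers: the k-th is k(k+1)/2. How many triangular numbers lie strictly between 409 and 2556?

The n-th triangular number is n(n+1)/2.
Smallest index with value > 409: n = 29 (giving 435).
Largest index with value < 2556: n = 70 (giving 2485).
Indices 29 through 70: 42 terms.

42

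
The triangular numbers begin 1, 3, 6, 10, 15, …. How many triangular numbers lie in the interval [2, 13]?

The n-th triangular number is n(n+1)/2.
Smallest index with value ≥ 2: n = 2 (giving 3).
Largest index with value ≤ 13: n = 4 (giving 10).
Indices 2 through 4: 3 terms.

3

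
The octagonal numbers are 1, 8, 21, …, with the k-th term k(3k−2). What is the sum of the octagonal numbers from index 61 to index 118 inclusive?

Σ i(3i−2) = 3Σi² − 2Σi over i = 61..118.
Σi = 7021 − 1830 = 5191 and Σi² = 554659 − 73810 = 480849.
3·480849 − 2·5191 = 1432165.

1432165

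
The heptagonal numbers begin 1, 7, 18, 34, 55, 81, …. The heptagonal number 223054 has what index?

299

Set n(5n−3)/2 = 223054, giving 5n² − 3n − 446108 = 0.
The discriminant is 9 + 40·223054 = 8922169, and √8922169 = 2987.
So n = (3 + 2987) / 10 = 2990/10 = 299.
Check: 299·(5·299 − 3)/2 = 223054. ✓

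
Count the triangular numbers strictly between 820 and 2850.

34

The n-th triangular number is n(n+1)/2.
Smallest index with value > 820: n = 41 (giving 861).
Largest index with value < 2850: n = 74 (giving 2775).
Indices 41 through 74: 34 terms.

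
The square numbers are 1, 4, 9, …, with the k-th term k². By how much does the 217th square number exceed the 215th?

864

217² = 47089 and 215² = 46225.
Difference: 47089 − 46225 = 864.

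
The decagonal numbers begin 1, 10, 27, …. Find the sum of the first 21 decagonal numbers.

12551

Σ i(4i−3) = 4Σi² − 3Σi over i = 1..21.
Σi = 231 and Σi² = 3311.
4·3311 − 3·231 = 12551.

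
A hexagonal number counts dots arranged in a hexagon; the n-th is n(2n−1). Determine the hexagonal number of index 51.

The 51st hexagonal number is n(2n−1) with n = 51.
51·(2·51 − 1) = 51·101 = 5151.

5151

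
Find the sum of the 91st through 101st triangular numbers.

51271

Σ i(i+1)/2 = (Σi² + Σi) / 2 over i = 91..101.
Σi = 5151 − 4095 = 1056 and Σi² = 348551 − 247065 = 101486.
(1·101486 + 1·1056) / 2 = 102542/2 = 51271.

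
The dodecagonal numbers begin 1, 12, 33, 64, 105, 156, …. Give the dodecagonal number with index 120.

71520

The 120th dodecagonal number is n(5n−4) with n = 120.
120·(5·120 − 4) = 120·596 = 71520.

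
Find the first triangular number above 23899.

Solve n(n+1)/2 > 23899 for integer n.
The largest n with value ≤ 23899 is 218 (since 23871 ≤ 23899 < 24090), so the first above is n = 219, value 24090.

24090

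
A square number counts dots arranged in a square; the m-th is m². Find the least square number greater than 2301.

2304

Solve n² > 2301 for integer n.
The largest n with value ≤ 2301 is 47 (since 2209 ≤ 2301 < 2304), so the first above is n = 48, value 2304.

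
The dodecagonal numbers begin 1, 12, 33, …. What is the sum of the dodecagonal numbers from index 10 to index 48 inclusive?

184171

Σ i(5i−4) = 5Σi² − 4Σi over i = 10..48.
Σi = 1176 − 45 = 1131 and Σi² = 38024 − 285 = 37739.
5·37739 − 4·1131 = 184171.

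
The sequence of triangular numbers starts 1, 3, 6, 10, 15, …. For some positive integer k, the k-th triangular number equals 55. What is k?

Set n(n+1)/2 = 55, giving n² + n − 110 = 0.
So n = (-1 + 21) / 2 = 20/2 = 10.

10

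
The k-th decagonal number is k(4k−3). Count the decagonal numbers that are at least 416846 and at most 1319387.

251

The n-th decagonal number is n(4n−3).
Smallest index with value ≥ 416846: n = 324 (giving 418932).
Largest index with value ≤ 1319387: n = 574 (giving 1316182).
Indices 324 through 574: 251 terms.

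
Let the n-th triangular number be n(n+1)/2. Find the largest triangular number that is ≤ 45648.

Solve n(n+1)/2 ≤ 45648 for integer n.
n = 301 gives 45451 ≤ 45648, while n = 302 gives 45753 > 45648; so the answer is 45451.

45451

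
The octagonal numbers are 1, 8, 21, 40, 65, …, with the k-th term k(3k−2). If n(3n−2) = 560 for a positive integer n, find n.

Set n(3n−2) = 560, giving 3n² − 2n − 560 = 0.
So n = (2 + 82) / 6 = 84/6 = 14.
Check: 14·(3·14 − 2) = 560. ✓

14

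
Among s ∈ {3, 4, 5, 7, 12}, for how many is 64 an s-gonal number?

s = 3: P(3, 10) = 55 and P(3, 11) = 66; 64 is not s-gonal.
s = 4: P(4, 8) = 64. ✓
s = 5: P(5, 6) = 51 and P(5, 7) = 70; 64 is not s-gonal.
s = 7: P(7, 5) = 55 and P(7, 6) = 81; 64 is not s-gonal.
s = 12: P(12, 4) = 64. ✓
Hits: s ∈ {4, 12} → 2.

2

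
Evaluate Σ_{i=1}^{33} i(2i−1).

24497

Σ i(2i−1) = 2Σi² − Σi over i = 1..33.
Σi = 561 and Σi² = 12529.
2·12529 − 1·561 = 24497.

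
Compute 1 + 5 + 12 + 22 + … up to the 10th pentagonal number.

Σ i(3i−1)/2 = (3Σi² − Σi) / 2 over i = 1..10.
Σi = 55 and Σi² = 385.
(3·385 − 1·55) / 2 = 1100/2 = 550.

550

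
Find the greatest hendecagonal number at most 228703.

227025

Solve n(9n−7)/2 ≤ 228703 for integer n.
n = 225 gives 227025 ≤ 228703, while n = 226 gives 229051 > 228703; so the answer is 227025.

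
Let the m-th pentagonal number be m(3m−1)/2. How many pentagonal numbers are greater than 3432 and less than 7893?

The n-th pentagonal number is n(3n−1)/2.
Smallest index with value > 3432: n = 49 (giving 3577).
Largest index with value < 7893: n = 72 (giving 7740).
Indices 49 through 72: 24 terms.

24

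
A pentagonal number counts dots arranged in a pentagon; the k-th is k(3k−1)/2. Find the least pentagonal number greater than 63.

70

Solve n(3n−1)/2 > 63 for integer n.
The largest n with value ≤ 63 is 6 (since 51 ≤ 63 < 70), so the first above is n = 7, value 70.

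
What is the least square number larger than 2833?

Solve n² > 2833 for integer n.
The largest n with value ≤ 2833 is 53 (since 2809 ≤ 2833 < 2916), so the first above is n = 54, value 2916.

2916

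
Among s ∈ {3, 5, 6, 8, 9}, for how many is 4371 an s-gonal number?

s = 3: P(3, 93) = 4371. ✓
s = 5: P(5, 54) = 4347 and P(5, 55) = 4510; 4371 is not s-gonal.
s = 6: P(6, 47) = 4371. ✓
s = 8: P(8, 38) = 4256 and P(8, 39) = 4485; 4371 is not s-gonal.
s = 9: P(9, 35) = 4200 and P(9, 36) = 4446; 4371 is not s-gonal.
Hits: s ∈ {3, 6} → 2.

2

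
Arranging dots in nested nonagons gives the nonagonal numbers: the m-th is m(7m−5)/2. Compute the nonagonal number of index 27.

2484

27·(7·27 − 5)/2 = 27·184/2 = 27·92 = 2484.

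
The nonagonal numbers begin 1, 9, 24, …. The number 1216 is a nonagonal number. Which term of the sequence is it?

19

Set n(7n−5)/2 = 1216, giving 7n² − 5n − 2432 = 0.
So n = (5 + 261) / 14 = 266/14 = 19.
Check: 19·(7·19 − 5)/2 = 1216. ✓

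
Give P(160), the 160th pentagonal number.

The 160th pentagonal number is n(3n−1)/2 with n = 160.
160·(3·160 − 1)/2 = 160·479/2 = 38320.

38320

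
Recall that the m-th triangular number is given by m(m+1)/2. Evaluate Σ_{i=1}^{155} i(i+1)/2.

632710

Σ i(i+1)/2 = (Σi² + Σi) / 2 over i = 1..155.
Σi = 12090 and Σi² = 1253330.
(1·1253330 + 1·12090) / 2 = 1265420/2 = 632710.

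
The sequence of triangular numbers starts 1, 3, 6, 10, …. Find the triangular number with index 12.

78

The 12th triangular number is n(n+1)/2 with n = 12.
12·13/2 = 156/2 = 78.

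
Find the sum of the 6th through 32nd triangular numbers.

5949

Σ i(i+1)/2 = (Σi² + Σi) / 2 over i = 6..32.
Σi = 528 − 15 = 513 and Σi² = 11440 − 55 = 11385.
(1·11385 + 1·513) / 2 = 11898/2 = 5949.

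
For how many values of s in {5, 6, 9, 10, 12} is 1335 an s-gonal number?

s = 5: P(5, 30) = 1335. ✓
s = 6: P(6, 26) = 1326 and P(6, 27) = 1431; 1335 is not s-gonal.
s = 9: P(9, 19) = 1216 and P(9, 20) = 1350; 1335 is not s-gonal.
s = 10: P(10, 18) = 1242 and P(10, 19) = 1387; 1335 is not s-gonal.
s = 12: P(12, 16) = 1216 and P(12, 17) = 1377; 1335 is not s-gonal.
Hits: s ∈ {5} → 1.

1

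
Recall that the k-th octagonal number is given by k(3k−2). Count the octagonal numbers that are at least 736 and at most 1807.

The n-th octagonal number is n(3n−2).
Smallest index with value ≥ 736: n = 16 (giving 736).
Largest index with value ≤ 1807: n = 24 (giving 1680).
Indices 16 through 24: 9 terms.

9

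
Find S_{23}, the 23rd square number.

The 23rd square number is n² with n = 23.
23² = 529.

529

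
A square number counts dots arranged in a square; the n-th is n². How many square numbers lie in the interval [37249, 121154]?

156

The n-th square number is n².
Smallest index with value ≥ 37249: n = 193 (giving 37249).
Largest index with value ≤ 121154: n = 348 (giving 121104).
Indices 193 through 348: 156 terms.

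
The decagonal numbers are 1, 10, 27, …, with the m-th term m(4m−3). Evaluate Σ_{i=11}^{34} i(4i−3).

Σ i(4i−3) = 4Σi² − 3Σi over i = 11..34.
Σi = 595 − 55 = 540 and Σi² = 13685 − 385 = 13300.
4·13300 − 3·540 = 51580.

51580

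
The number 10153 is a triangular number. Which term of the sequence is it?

Set n(n+1)/2 = 10153, giving n² + n − 20306 = 0.
So n = (-1 + 285) / 2 = 284/2 = 142.
Check: 142·143/2 = 10153. ✓

142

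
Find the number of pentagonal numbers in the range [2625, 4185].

The n-th pentagonal number is n(3n−1)/2.
Smallest index with value ≥ 2625: n = 42 (giving 2625).
Largest index with value ≤ 4185: n = 52 (giving 4030).
Indices 42 through 52: 11 terms.

11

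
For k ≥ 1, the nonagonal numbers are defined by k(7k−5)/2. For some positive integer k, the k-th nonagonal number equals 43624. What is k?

112

Set n(7n−5)/2 = 43624, giving 7n² − 5n − 87248 = 0.
The discriminant is 25 + 56·43624 = 2442969, and √2442969 = 1563.
So n = (5 + 1563) / 14 = 1568/14 = 112.
Check: 112·(7·112 − 5)/2 = 43624. ✓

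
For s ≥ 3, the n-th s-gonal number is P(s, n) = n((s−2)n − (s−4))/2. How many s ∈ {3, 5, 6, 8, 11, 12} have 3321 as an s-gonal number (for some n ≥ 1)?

2

s = 3: P(3, 81) = 3321. ✓
s = 5: P(5, 47) = 3290 and P(5, 48) = 3432; 3321 is not s-gonal.
s = 6: P(6, 41) = 3321. ✓
s = 8: P(8, 33) = 3201 and P(8, 34) = 3400; 3321 is not s-gonal.
s = 11: P(11, 27) = 3186 and P(11, 28) = 3430; 3321 is not s-gonal.
s = 12: P(12, 26) = 3276 and P(12, 27) = 3537; 3321 is not s-gonal.
Hits: s ∈ {3, 6} → 2.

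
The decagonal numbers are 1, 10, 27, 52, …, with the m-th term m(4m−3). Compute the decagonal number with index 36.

The 36th decagonal number is n(4n−3) with n = 36.
36·(4·36 − 3) = 36·141 = 5076.

5076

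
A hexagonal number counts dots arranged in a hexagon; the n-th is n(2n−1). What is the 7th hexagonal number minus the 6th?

25

Consecutive hexagonal numbers differ by 4n − 3: here 4·7 − 3 = 25.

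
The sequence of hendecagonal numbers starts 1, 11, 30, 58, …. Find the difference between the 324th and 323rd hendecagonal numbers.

2908

Consecutive hendecagonal numbers differ by 9n − 8: here 9·324 − 8 = 2908.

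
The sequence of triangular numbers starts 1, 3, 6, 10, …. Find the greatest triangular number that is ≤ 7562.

7503

Solve n(n+1)/2 ≤ 7562 for integer n.
n = 122 gives 7503 ≤ 7562, while n = 123 gives 7626 > 7562; so the answer is 7503.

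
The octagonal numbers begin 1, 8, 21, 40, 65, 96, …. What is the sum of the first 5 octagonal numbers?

135

Σ i(3i−2) = 3Σi² − 2Σi over i = 1..5.
Σi = 15 and Σi² = 55.
3·55 − 2·15 = 135.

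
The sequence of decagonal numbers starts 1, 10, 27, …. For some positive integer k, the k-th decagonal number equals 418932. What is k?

Set n(4n−3) = 418932, giving 4n² − 3n − 418932 = 0.
So n = (3 + 2589) / 8 = 2592/8 = 324.

324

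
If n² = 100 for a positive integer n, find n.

We need n² = 100, so n = √100 = 10.
Check: 10² = 100. ✓

10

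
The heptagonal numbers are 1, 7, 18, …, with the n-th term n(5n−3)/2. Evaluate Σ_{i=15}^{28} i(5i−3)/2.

Σ i(5i−3)/2 = (5Σi² − 3Σi) / 2 over i = 15..28.
Σi = 406 − 105 = 301 and Σi² = 7714 − 1015 = 6699.
(5·6699 − 3·301) / 2 = 32592/2 = 16296.

16296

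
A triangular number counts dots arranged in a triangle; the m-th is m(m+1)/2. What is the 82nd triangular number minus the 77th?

82·83/2 = 3403 and 77·78/2 = 3003.
Difference: 3403 − 3003 = 400.

400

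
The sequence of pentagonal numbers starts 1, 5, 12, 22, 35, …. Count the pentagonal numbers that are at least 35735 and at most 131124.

The n-th pentagonal number is n(3n−1)/2.
Smallest index with value ≥ 35735: n = 155 (giving 35960).
Largest index with value ≤ 131124: n = 295 (giving 130390).
Indices 155 through 295: 141 terms.

141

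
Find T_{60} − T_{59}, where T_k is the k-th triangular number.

Consecutive triangular numbers differ by n: T_{60} − T_{59} = 60.

60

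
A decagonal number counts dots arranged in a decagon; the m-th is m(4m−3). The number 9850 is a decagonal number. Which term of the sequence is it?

Set n(4n−3) = 9850, giving 4n² − 3n − 9850 = 0.
The discriminant is 9 + 16·9850 = 157609, and √157609 = 397.
So n = (3 + 397) / 8 = 400/8 = 50.
Check: 50·(4·50 − 3) = 9850. ✓

50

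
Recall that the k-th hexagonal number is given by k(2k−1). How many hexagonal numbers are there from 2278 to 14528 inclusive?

The n-th hexagonal number is n(2n−1).
Smallest index with value ≥ 2278: n = 34 (giving 2278).
Largest index with value ≤ 14528: n = 85 (giving 14365).
Indices 34 through 85: 52 terms.

52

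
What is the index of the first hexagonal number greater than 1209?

25

Solve n(2n−1) > 1209 for integer n.
The largest n with value ≤ 1209 is 24 (since 1128 ≤ 1209 < 1225), so the first above is n = 25, value 1225.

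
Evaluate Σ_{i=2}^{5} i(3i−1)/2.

74

Σ i(3i−1)/2 = (3Σi² − Σi) / 2 over i = 2..5.
Σi = 15 − 1 = 14 and Σi² = 55 − 1 = 54.
(3·54 − 1·14) / 2 = 148/2 = 74.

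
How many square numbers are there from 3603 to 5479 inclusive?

The n-th square number is n².
Smallest index with value ≥ 3603: n = 61 (giving 3721).
Largest index with value ≤ 5479: n = 74 (giving 5476).
Indices 61 through 74: 14 terms.

14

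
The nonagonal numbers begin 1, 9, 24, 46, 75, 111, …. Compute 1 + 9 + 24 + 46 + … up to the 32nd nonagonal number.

38720

Σ i(7i−5)/2 = (7Σi² − 5Σi) / 2 over i = 1..32.
Σi = 528 and Σi² = 11440.
(7·11440 − 5·528) / 2 = 77440/2 = 38720.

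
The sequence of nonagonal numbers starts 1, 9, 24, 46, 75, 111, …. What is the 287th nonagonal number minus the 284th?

287·(7·287 − 5)/2 = 287574 and 284·(7·284 − 5)/2 = 281586.
Difference: 287574 − 281586 = 5988.

5988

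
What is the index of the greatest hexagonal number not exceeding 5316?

51

Solve n(2n−1) ≤ 5316 for integer n.
n = 51 gives 5151 ≤ 5316, while n = 52 gives 5356 > 5316; so the answer is index 51.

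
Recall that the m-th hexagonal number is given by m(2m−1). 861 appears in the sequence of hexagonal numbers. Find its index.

Set n(2n−1) = 861, giving 2n² − n − 861 = 0.
The discriminant is 1 + 8·861 = 6889, and √6889 = 83.
So n = (1 + 83) / 4 = 84/4 = 21.

21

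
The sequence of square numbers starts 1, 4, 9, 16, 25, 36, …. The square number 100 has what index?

10

We need n² = 100, so n = √100 = 10.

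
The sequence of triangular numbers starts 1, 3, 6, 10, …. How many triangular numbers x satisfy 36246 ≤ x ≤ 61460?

82

The n-th triangular number is n(n+1)/2.
Smallest index with value ≥ 36246: n = 269 (giving 36315).
Largest index with value ≤ 61460: n = 350 (giving 61425).
Indices 269 through 350: 82 terms.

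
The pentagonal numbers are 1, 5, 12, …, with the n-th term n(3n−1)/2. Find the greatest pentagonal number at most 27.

Solve n(3n−1)/2 ≤ 27 for integer n.
n = 4 gives 22 ≤ 27, while n = 5 gives 35 > 27; so the answer is 22.

22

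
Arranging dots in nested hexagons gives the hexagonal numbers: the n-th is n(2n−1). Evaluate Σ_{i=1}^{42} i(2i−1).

50267

Σ i(2i−1) = 2Σi² − Σi over i = 1..42.
Σi = 903 and Σi² = 25585.
2·25585 − 1·903 = 50267.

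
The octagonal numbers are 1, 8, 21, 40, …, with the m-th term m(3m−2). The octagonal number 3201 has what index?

33

Set n(3n−2) = 3201, giving 3n² − 2n − 3201 = 0.
The discriminant is 4 + 12·3201 = 38416, and √38416 = 196.
So n = (2 + 196) / 6 = 198/6 = 33.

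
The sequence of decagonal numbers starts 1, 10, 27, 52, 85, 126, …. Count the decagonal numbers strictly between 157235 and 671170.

211

The n-th decagonal number is n(4n−3).
Smallest index with value > 157235: n = 199 (giving 157807).
Largest index with value < 671170: n = 409 (giving 667897).
Indices 199 through 409: 211 terms.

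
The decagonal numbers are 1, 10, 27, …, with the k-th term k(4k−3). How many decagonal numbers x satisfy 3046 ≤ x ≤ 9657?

22

The n-th decagonal number is n(4n−3).
Smallest index with value ≥ 3046: n = 28 (giving 3052).
Largest index with value ≤ 9657: n = 49 (giving 9457).
Indices 28 through 49: 22 terms.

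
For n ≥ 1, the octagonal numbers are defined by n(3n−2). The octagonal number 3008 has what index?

Set n(3n−2) = 3008, giving 3n² − 2n − 3008 = 0.
The discriminant is 4 + 12·3008 = 36100, and √36100 = 190.
So n = (2 + 190) / 6 = 192/6 = 32.

32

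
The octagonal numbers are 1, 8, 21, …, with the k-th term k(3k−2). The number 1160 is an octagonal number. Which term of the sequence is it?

Set n(3n−2) = 1160, giving 3n² − 2n − 1160 = 0.
The discriminant is 4 + 12·1160 = 13924, and √13924 = 118.
So n = (2 + 118) / 6 = 120/6 = 20.

20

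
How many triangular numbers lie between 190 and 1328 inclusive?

The n-th triangular number is n(n+1)/2.
Smallest index with value ≥ 190: n = 19 (giving 190).
Largest index with value ≤ 1328: n = 51 (giving 1326).
Indices 19 through 51: 33 terms.

33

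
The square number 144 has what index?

We need n² = 144, so n = √144 = 12.

12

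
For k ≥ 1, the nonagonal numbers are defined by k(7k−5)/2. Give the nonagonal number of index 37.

The 37th nonagonal number is n(7n−5)/2 with n = 37.
37·(7·37 − 5)/2 = 37·254/2 = 37·127 = 4699.

4699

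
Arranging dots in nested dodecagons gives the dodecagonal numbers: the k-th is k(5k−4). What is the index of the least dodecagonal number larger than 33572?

83

Solve n(5n−4) > 33572 for integer n.
The largest n with value ≤ 33572 is 82 (since 33292 ≤ 33572 < 34113), so the first above is n = 83, value 34113.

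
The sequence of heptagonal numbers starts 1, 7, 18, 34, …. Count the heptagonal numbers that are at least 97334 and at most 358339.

The n-th heptagonal number is n(5n−3)/2.
Smallest index with value ≥ 97334: n = 198 (giving 97713).
Largest index with value ≤ 358339: n = 378 (giving 356643).
Indices 198 through 378: 181 terms.

181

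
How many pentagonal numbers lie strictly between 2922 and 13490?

50

The n-th pentagonal number is n(3n−1)/2.
Smallest index with value > 2922: n = 45 (giving 3015).
Largest index with value < 13490: n = 94 (giving 13207).
Indices 45 through 94: 50 terms.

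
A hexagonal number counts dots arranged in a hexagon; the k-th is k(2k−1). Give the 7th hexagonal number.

7·(2·7 − 1) = 7·13 = 91.

91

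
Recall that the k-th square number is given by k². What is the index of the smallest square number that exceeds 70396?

Solve n² > 70396 for integer n.
The largest n with value ≤ 70396 is 265 (since 70225 ≤ 70396 < 70756), so the first above is n = 266, value 70756.

266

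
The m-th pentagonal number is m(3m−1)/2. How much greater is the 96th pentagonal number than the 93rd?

96·(3·96 − 1)/2 = 13776 and 93·(3·93 − 1)/2 = 12927.
Difference: 13776 − 12927 = 849.

849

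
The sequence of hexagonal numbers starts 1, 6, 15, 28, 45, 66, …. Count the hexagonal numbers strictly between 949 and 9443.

46

The n-th hexagonal number is n(2n−1).
Smallest index with value > 949: n = 23 (giving 1035).
Largest index with value < 9443: n = 68 (giving 9180).
Indices 23 through 68: 46 terms.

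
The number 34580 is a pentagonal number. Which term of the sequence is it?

152

Set n(3n−1)/2 = 34580, giving 3n² − n − 69160 = 0.
The discriminant is 1 + 24·34580 = 829921, and √829921 = 911.
So n = (1 + 911) / 6 = 912/6 = 152.
Check: 152·(3·152 − 1)/2 = 34580. ✓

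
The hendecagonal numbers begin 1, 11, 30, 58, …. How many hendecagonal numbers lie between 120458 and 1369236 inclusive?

389

The n-th hendecagonal number is n(9n−7)/2.
Smallest index with value ≥ 120458: n = 164 (giving 120458).
Largest index with value ≤ 1369236: n = 552 (giving 1369236).
Indices 164 through 552: 389 terms.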